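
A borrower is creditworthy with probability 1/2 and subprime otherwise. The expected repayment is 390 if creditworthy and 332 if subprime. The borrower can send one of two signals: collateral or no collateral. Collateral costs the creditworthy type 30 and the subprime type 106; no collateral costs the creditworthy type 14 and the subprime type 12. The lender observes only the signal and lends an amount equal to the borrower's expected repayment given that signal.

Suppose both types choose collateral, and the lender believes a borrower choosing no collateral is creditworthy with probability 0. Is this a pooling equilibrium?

At the pooled signal (collateral) the lender holds the prior 1/2 and pays 1/2·390 + 1/2·332 = 361. Off-path (no collateral) belief 0 gives 0·390 + 1·332 = 332.
Creditworthy: collateral gives 361 − 30 = 331; no collateral gives 332 − 14 = 318. Stays. ✓
Subprime: collateral gives 361 − 106 = 255; no collateral gives 332 − 12 = 320. Deviates. ✗

No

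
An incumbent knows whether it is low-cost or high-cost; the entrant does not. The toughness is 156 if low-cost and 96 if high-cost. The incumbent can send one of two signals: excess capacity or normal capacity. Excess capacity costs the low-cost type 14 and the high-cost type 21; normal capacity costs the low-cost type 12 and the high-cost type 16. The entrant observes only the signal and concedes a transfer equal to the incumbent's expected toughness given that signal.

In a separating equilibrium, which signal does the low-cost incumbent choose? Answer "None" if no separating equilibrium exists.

Try low-cost → excess capacity, high-cost → normal capacity:
  If types separate, excess capacity earns payment 156 and normal capacity earns 96.
  Low-cost: excess capacity gives 156 − 14 = 142; normal capacity gives 96 − 12 = 84. No deviation. ✓
  High-cost: normal capacity gives 96 − 16 = 80; excess capacity gives 156 − 21 = 135. Would deviate. ✗
Try low-cost → normal capacity, high-cost → excess capacity:
  If types separate, normal capacity earns payment 156 and excess capacity earns 96.
  Low-cost: normal capacity gives 156 − 12 = 144; excess capacity gives 96 − 14 = 82. No deviation. ✓
  High-cost: excess capacity gives 96 − 21 = 75; normal capacity gives 156 − 16 = 140. Would deviate. ✗
Neither assignment is incentive-compatible.

None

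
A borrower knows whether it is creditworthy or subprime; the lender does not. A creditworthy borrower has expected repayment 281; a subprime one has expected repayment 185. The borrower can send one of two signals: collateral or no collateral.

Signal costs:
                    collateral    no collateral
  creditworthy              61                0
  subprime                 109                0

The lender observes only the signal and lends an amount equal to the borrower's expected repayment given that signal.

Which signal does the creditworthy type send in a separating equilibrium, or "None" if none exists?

Try creditworthy → collateral, subprime → no collateral:
  If types separate, collateral earns payment 281 and no collateral earns 185.
  Creditworthy: collateral gives 281 − 61 = 220; no collateral gives 185 − 0 = 185. No deviation. ✓
  Subprime: no collateral gives 185 − 0 = 185; collateral gives 281 − 109 = 172. No deviation. ✓
Both hold — the creditworthy type sends collateral.

collateral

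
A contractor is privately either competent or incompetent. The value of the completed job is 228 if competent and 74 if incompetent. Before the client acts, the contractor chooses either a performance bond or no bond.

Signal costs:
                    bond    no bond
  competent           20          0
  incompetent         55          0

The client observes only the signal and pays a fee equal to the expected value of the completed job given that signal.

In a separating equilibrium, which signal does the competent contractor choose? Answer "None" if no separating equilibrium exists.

None

Try competent → bond, incompetent → no bond:
  If types separate, bond earns payment 228 and no bond earns 74.
  Competent: bond gives 228 − 20 = 208; no bond gives 74 − 0 = 74. No deviation. ✓
  Incompetent: no bond gives 74 − 0 = 74; bond gives 228 − 55 = 173. Would deviate. ✗
Try competent → no bond, incompetent → bond:
  If types separate, no bond earns payment 228 and bond earns 74.
  Competent: no bond gives 228 − 0 = 228; bond gives 74 − 20 = 54. No deviation. ✓
  Incompetent: bond gives 74 − 55 = 19; no bond gives 228 − 0 = 228. Would deviate. ✗
Neither assignment is incentive-compatible.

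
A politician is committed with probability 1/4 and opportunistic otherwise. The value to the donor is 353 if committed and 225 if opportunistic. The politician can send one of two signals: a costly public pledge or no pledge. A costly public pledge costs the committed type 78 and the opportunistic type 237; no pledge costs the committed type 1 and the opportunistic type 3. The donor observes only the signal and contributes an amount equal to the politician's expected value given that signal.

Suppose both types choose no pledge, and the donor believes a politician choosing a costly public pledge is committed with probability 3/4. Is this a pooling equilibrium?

Yes

On the equilibrium path (no pledge) the donor holds the prior 1/4 and pays 1/4·353 + 3/4·225 = 257. Off-path (pledge) belief 3/4 gives 3/4·353 + 1/4·225 = 321.
Committed: no pledge gives 257 − 1 = 256; pledge gives 321 − 78 = 243. Stays. ✓
Opportunistic: no pledge gives 257 − 3 = 254; pledge gives 321 − 237 = 84. Stays. ✓
Beliefs are Bayes-consistent on-path and both types best-respond.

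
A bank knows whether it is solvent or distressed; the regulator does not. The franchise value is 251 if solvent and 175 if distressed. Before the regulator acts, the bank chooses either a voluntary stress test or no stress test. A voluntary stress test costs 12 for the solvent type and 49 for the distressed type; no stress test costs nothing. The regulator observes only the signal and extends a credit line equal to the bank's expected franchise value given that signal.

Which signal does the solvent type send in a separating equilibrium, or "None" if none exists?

None

Try solvent → stress test, distressed → no stress test:
  If types separate, stress test earns payment 251 and no stress test earns 175.
  Solvent: stress test gives 251 − 12 = 239; no stress test gives 175 − 0 = 175. No deviation. ✓
  Distressed: no stress test gives 175 − 0 = 175; stress test gives 251 − 49 = 202. Would deviate. ✗
Try solvent → no stress test, distressed → stress test:
  If types separate, no stress test earns payment 251 and stress test earns 175.
  Solvent: no stress test gives 251 − 0 = 251; stress test gives 175 − 12 = 163. No deviation. ✓
  Distressed: stress test gives 175 − 49 = 126; no stress test gives 251 − 0 = 251. Would deviate. ✗
Neither assignment is incentive-compatible.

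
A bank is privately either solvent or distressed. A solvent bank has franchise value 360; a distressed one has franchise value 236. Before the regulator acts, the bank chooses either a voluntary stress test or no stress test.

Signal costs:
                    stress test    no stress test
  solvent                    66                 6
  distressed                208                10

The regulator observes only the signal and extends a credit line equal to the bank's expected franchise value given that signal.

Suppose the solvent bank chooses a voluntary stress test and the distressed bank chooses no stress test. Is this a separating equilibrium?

Yes

Under separation the regulator infers type exactly: stress test → solvent (pays 360), no stress test → distressed (pays 236).
Solvent: stress test gives 360 − 66 = 294; no stress test gives 236 − 6 = 230. No deviation. ✓
Distressed: no stress test gives 236 − 10 = 226; stress test gives 360 − 208 = 152. No deviation. ✓
Both incentive constraints hold.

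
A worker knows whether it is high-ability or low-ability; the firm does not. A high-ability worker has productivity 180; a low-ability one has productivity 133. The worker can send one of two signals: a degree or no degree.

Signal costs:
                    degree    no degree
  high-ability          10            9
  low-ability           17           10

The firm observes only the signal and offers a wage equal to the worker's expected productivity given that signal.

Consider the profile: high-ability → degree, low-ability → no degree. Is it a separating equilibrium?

If types separate, degree earns payment 180 and no degree earns 133.
High-ability: degree gives 180 − 10 = 170; no degree gives 133 − 9 = 124. No deviation. ✓
Low-ability: no degree gives 133 − 10 = 123; degree gives 180 − 17 = 163. Would deviate. ✗

No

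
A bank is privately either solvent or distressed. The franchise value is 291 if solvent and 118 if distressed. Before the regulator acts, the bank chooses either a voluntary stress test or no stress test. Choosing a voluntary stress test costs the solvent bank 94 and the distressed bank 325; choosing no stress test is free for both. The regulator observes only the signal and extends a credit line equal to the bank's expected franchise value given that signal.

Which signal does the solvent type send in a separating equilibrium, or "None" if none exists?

Try solvent → stress test, distressed → no stress test:
  Under separation the regulator infers type exactly: stress test → solvent (pays 291), no stress test → distressed (pays 118).
  Solvent: stress test gives 291 − 94 = 197; no stress test gives 118 − 0 = 118. No deviation. ✓
  Distressed: no stress test gives 118 − 0 = 118; stress test gives 291 − 325 = -34. No deviation. ✓
Both hold — the solvent type sends stress test.

stress test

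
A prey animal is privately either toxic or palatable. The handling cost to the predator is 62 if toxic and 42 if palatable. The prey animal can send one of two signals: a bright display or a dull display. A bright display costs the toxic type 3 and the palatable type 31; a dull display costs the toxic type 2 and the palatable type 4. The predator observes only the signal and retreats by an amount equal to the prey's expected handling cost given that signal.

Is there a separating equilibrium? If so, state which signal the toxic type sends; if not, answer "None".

bright display

Try toxic → bright display, palatable → dull display:
  If types separate, bright display earns payment 62 and dull display earns 42.
  Toxic: bright display gives 62 − 3 = 59; dull display gives 42 − 2 = 40. No deviation. ✓
  Palatable: dull display gives 42 − 4 = 38; bright display gives 62 − 31 = 31. No deviation. ✓
Both hold — the toxic type sends bright display.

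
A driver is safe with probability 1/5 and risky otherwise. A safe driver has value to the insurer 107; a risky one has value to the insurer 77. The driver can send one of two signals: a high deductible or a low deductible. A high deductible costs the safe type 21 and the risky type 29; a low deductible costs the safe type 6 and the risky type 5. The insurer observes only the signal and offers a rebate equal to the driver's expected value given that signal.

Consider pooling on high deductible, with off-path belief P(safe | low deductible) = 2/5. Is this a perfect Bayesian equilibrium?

On the equilibrium path (high deductible) the insurer holds the prior 1/5 and pays 1/5·107 + 4/5·77 = 83. Off-path (low deductible) belief 2/5 gives 2/5·107 + 3/5·77 = 89.
Safe: high deductible gives 83 − 21 = 62; low deductible gives 89 − 6 = 83. Deviates. ✗
Risky: high deductible gives 83 − 29 = 54; low deductible gives 89 − 5 = 84. Deviates. ✗

No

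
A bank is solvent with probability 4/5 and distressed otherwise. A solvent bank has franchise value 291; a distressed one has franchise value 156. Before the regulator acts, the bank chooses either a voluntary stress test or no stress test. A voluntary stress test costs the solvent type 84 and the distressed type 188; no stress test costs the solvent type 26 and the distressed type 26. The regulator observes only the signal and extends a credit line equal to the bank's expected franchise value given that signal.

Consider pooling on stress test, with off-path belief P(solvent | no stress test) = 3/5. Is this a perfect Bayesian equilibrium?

At the pooled signal (stress test) the regulator holds the prior 4/5 and pays 4/5·291 + 1/5·156 = 264. Off-path (no stress test) belief 3/5 gives 3/5·291 + 2/5·156 = 237.
Solvent: stress test gives 264 − 84 = 180; no stress test gives 237 − 26 = 211. Deviates. ✗
Distressed: stress test gives 264 − 188 = 76; no stress test gives 237 − 26 = 211. Deviates. ✗

No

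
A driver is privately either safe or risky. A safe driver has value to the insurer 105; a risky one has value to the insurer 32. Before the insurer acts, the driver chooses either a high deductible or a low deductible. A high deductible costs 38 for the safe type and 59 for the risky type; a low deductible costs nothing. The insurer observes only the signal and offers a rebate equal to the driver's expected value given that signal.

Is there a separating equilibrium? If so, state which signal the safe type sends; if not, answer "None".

None

Try safe → high deductible, risky → low deductible:
  Under separation the insurer infers type exactly: high deductible → safe (pays 105), low deductible → risky (pays 32).
  Safe: high deductible gives 105 − 38 = 67; low deductible gives 32 − 0 = 32. No deviation. ✓
  Risky: low deductible gives 32 − 0 = 32; high deductible gives 105 − 59 = 46. Would deviate. ✗
Try safe → low deductible, risky → high deductible:
  Under separation the insurer infers type exactly: low deductible → safe (pays 105), high deductible → risky (pays 32).
  Safe: low deductible gives 105 − 0 = 105; high deductible gives 32 − 38 = -6. No deviation. ✓
  Risky: high deductible gives 32 − 59 = -27; low deductible gives 105 − 0 = 105. Would deviate. ✗
Neither assignment is incentive-compatible.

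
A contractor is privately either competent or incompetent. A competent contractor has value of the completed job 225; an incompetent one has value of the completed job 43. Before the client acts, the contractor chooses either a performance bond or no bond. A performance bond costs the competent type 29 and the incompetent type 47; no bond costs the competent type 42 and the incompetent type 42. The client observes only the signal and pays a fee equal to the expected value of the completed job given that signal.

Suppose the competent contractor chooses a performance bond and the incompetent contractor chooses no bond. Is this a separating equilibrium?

Under separation the client infers type exactly: bond → competent (pays 225), no bond → incompetent (pays 43).
Competent: bond gives 225 − 29 = 196; no bond gives 43 − 42 = 1. No deviation. ✓
Incompetent: no bond gives 43 − 42 = 1; bond gives 225 − 47 = 178. Would deviate. ✗

No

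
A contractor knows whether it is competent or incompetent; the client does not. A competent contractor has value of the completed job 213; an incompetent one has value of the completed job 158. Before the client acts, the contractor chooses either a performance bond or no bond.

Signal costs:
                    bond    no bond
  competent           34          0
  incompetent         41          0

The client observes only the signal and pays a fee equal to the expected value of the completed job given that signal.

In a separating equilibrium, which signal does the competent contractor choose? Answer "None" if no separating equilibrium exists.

Try competent → bond, incompetent → no bond:
  Under separation the client infers type exactly: bond → competent (pays 213), no bond → incompetent (pays 158).
  Competent: bond gives 213 − 34 = 179; no bond gives 158 − 0 = 158. No deviation. ✓
  Incompetent: no bond gives 158 − 0 = 158; bond gives 213 − 41 = 172. Would deviate. ✗
Try competent → no bond, incompetent → bond:
  Under separation the client infers type exactly: no bond → competent (pays 213), bond → incompetent (pays 158).
  Competent: no bond gives 213 − 0 = 213; bond gives 158 − 34 = 124. No deviation. ✓
  Incompetent: bond gives 158 − 41 = 117; no bond gives 213 − 0 = 213. Would deviate. ✗
Neither assignment is incentive-compatible.

None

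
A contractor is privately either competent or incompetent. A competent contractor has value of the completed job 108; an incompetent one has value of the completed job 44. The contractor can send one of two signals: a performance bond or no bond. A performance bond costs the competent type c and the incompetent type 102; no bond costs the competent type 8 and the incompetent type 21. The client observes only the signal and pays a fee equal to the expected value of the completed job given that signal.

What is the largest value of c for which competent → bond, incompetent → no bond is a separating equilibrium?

72

Under separation: bond → competent (pays 108); no bond → incompetent (pays 44).
Incompetent: 44 − 21 = 23 ≥ 108 − 102 = 6. Holds regardless of c. ✓
Competent: 108 − c ≥ 44 − 8, so c ≤ 108 − 36 = 72.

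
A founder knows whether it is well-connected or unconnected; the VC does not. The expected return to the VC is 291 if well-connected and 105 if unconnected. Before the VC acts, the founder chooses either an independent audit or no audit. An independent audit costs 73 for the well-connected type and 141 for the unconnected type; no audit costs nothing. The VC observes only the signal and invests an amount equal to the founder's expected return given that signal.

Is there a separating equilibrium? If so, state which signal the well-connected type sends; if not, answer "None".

Try well-connected → audit, unconnected → no audit:
  Under separation the VC infers type exactly: audit → well-connected (pays 291), no audit → unconnected (pays 105).
  Well-connected: audit gives 291 − 73 = 218; no audit gives 105 − 0 = 105. No deviation. ✓
  Unconnected: no audit gives 105 − 0 = 105; audit gives 291 − 141 = 150. Would deviate. ✗
Try well-connected → no audit, unconnected → audit:
  Under separation the VC infers type exactly: no audit → well-connected (pays 291), audit → unconnected (pays 105).
  Well-connected: no audit gives 291 − 0 = 291; audit gives 105 − 73 = 32. No deviation. ✓
  Unconnected: audit gives 105 − 141 = -36; no audit gives 291 − 0 = 291. Would deviate. ✗
Neither assignment is incentive-compatible.

None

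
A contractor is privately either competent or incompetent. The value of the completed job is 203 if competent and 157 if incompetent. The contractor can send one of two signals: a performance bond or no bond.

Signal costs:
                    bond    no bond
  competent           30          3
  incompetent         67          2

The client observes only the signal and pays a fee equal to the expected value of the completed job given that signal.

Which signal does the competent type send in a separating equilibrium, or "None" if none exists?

Try competent → bond, incompetent → no bond:
  Under separation the client infers type exactly: bond → competent (pays 203), no bond → incompetent (pays 157).
  Competent: bond gives 203 − 30 = 173; no bond gives 157 − 3 = 154. No deviation. ✓
  Incompetent: no bond gives 157 − 2 = 155; bond gives 203 − 67 = 136. No deviation. ✓
Both hold — the competent type sends bond.

bond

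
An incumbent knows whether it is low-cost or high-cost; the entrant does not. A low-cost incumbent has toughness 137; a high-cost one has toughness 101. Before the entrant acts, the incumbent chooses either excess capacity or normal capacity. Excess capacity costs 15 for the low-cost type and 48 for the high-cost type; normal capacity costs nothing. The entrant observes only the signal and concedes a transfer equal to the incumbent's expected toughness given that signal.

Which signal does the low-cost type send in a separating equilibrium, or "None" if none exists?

excess capacity

Try low-cost → excess capacity, high-cost → normal capacity:
  If types separate, excess capacity earns payment 137 and normal capacity earns 101.
  Low-cost: excess capacity gives 137 − 15 = 122; normal capacity gives 101 − 0 = 101. No deviation. ✓
  High-cost: normal capacity gives 101 − 0 = 101; excess capacity gives 137 − 48 = 89. No deviation. ✓
Both hold — the low-cost type sends excess capacity.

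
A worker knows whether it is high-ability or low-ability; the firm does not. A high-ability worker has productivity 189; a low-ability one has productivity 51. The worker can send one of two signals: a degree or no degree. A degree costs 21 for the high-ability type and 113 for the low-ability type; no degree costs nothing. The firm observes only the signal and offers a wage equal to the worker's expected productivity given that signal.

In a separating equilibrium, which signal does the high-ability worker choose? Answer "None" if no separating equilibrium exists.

Try high-ability → degree, low-ability → no degree:
  Under separation the firm infers type exactly: degree → high-ability (pays 189), no degree → low-ability (pays 51).
  High-ability: degree gives 189 − 21 = 168; no degree gives 51 − 0 = 51. No deviation. ✓
  Low-ability: no degree gives 51 − 0 = 51; degree gives 189 − 113 = 76. Would deviate. ✗
Try high-ability → no degree, low-ability → degree:
  Under separation the firm infers type exactly: no degree → high-ability (pays 189), degree → low-ability (pays 51).
  High-ability: no degree gives 189 − 0 = 189; degree gives 51 − 21 = 30. No deviation. ✓
  Low-ability: degree gives 51 − 113 = -62; no degree gives 189 − 0 = 189. Would deviate. ✗
Neither assignment is incentive-compatible.

None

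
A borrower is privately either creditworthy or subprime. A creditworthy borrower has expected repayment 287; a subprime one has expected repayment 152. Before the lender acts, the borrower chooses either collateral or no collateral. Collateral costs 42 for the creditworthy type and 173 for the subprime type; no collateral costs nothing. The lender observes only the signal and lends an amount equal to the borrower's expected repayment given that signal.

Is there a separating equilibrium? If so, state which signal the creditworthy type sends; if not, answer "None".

Try creditworthy → collateral, subprime → no collateral:
  Under separation the lender infers type exactly: collateral → creditworthy (pays 287), no collateral → subprime (pays 152).
  Creditworthy: collateral gives 287 − 42 = 245; no collateral gives 152 − 0 = 152. No deviation. ✓
  Subprime: no collateral gives 152 − 0 = 152; collateral gives 287 − 173 = 114. No deviation. ✓
Both hold — the creditworthy type sends collateral.

collateral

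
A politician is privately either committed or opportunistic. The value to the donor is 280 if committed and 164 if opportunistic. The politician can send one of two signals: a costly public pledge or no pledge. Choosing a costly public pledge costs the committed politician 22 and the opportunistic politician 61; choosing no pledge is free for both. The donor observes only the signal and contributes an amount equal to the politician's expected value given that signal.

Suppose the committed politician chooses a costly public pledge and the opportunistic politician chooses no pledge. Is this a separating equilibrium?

No

If types separate, pledge earns payment 280 and no pledge earns 164.
Committed: pledge gives 280 − 22 = 258; no pledge gives 164 − 0 = 164. No deviation. ✓
Opportunistic: no pledge gives 164 − 0 = 164; pledge gives 280 − 61 = 219. Would deviate. ✗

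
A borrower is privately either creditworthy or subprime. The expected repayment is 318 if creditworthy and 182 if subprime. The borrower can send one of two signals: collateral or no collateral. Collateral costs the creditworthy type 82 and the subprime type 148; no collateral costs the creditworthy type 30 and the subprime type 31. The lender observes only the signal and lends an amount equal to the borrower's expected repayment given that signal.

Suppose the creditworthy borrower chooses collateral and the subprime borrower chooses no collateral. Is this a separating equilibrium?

No

If types separate, collateral earns payment 318 and no collateral earns 182.
Creditworthy: collateral gives 318 − 82 = 236; no collateral gives 182 − 30 = 152. No deviation. ✓
Subprime: no collateral gives 182 − 31 = 151; collateral gives 318 − 148 = 170. Would deviate. ✗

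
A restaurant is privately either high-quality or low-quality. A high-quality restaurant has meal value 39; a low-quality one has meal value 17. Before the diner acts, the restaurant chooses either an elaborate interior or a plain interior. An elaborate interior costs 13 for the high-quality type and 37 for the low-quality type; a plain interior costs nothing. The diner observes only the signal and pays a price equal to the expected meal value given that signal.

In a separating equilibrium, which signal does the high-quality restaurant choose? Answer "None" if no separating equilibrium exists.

Try high-quality → elaborate interior, low-quality → plain interior:
  If types separate, elaborate interior earns payment 39 and plain interior earns 17.
  High-quality: elaborate interior gives 39 − 13 = 26; plain interior gives 17 − 0 = 17. No deviation. ✓
  Low-quality: plain interior gives 17 − 0 = 17; elaborate interior gives 39 − 37 = 2. No deviation. ✓
Both hold — the high-quality type sends elaborate interior.

elaborate interior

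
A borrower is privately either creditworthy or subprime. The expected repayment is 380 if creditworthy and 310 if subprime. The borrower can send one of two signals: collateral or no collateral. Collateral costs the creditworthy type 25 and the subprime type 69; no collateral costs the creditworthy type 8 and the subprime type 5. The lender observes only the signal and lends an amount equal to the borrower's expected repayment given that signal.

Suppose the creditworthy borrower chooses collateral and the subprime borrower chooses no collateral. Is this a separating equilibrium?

If types separate, collateral earns payment 380 and no collateral earns 310.
Creditworthy: collateral gives 380 − 25 = 355; no collateral gives 310 − 8 = 302. No deviation. ✓
Subprime: no collateral gives 310 − 5 = 305; collateral gives 380 − 69 = 311. Would deviate. ✗

No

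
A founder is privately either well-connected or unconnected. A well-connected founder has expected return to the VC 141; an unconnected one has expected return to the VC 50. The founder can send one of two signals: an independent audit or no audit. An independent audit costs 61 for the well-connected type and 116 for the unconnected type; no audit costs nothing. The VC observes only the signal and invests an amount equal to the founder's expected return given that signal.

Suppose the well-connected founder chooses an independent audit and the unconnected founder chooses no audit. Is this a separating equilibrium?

Yes

Under separation the VC infers type exactly: audit → well-connected (pays 141), no audit → unconnected (pays 50).
Well-connected: audit gives 141 − 61 = 80; no audit gives 50 − 0 = 50. No deviation. ✓
Unconnected: no audit gives 50 − 0 = 50; audit gives 141 − 116 = 25. No deviation. ✓
Neither type gains from mimicking the other.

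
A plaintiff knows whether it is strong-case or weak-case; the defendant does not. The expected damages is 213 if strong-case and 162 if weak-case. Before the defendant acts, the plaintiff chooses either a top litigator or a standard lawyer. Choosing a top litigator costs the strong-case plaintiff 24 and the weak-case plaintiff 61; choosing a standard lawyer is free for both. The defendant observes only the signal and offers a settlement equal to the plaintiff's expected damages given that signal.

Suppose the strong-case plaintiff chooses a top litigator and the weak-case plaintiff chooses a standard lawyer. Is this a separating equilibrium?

Yes

If types separate, top litigator earns payment 213 and standard lawyer earns 162.
Strong-case: top litigator gives 213 − 24 = 189; standard lawyer gives 162 − 0 = 162. No deviation. ✓
Weak-case: standard lawyer gives 162 − 0 = 162; top litigator gives 213 − 61 = 152. No deviation. ✓
Both incentive constraints hold.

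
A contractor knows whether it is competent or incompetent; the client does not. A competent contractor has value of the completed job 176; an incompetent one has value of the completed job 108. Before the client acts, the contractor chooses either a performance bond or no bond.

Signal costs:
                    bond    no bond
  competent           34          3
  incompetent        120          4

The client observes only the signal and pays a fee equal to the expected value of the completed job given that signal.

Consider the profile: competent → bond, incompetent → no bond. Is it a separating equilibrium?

Yes

If types separate, bond earns payment 176 and no bond earns 108.
Competent: bond gives 176 − 34 = 142; no bond gives 108 − 3 = 105. No deviation. ✓
Incompetent: no bond gives 108 − 4 = 104; bond gives 176 − 120 = 56. No deviation. ✓
Neither type gains from mimicking the other.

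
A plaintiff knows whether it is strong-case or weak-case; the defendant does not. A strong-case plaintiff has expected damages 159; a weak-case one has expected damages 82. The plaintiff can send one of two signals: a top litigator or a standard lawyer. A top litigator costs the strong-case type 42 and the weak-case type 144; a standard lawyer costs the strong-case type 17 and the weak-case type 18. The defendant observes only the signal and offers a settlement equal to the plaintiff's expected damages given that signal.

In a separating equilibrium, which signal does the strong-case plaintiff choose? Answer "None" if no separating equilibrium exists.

top litigator

Try strong-case → top litigator, weak-case → standard lawyer:
  Under separation the defendant infers type exactly: top litigator → strong-case (pays 159), standard lawyer → weak-case (pays 82).
  Strong-case: top litigator gives 159 − 42 = 117; standard lawyer gives 82 − 17 = 65. No deviation. ✓
  Weak-case: standard lawyer gives 82 − 18 = 64; top litigator gives 159 − 144 = 15. No deviation. ✓
Both hold — the strong-case type sends top litigator.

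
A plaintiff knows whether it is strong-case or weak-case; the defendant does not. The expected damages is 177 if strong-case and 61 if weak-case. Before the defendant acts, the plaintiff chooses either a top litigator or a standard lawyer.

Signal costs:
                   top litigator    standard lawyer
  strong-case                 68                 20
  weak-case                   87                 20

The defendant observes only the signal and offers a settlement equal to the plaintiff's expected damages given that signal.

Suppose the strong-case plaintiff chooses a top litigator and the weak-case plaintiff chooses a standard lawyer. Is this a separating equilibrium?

Under separation the defendant infers type exactly: top litigator → strong-case (pays 177), standard lawyer → weak-case (pays 61).
Strong-case: top litigator gives 177 − 68 = 109; standard lawyer gives 61 − 20 = 41. No deviation. ✓
Weak-case: standard lawyer gives 61 − 20 = 41; top litigator gives 177 − 87 = 90. Would deviate. ✗

No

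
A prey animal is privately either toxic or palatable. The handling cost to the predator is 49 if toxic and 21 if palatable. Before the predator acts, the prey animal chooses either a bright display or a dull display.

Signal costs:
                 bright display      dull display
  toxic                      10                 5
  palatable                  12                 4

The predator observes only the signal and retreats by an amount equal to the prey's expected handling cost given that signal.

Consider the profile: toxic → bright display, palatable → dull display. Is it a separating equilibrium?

No

If types separate, bright display earns payment 49 and dull display earns 21.
Toxic: bright display gives 49 − 10 = 39; dull display gives 21 − 5 = 16. No deviation. ✓
Palatable: dull display gives 21 − 4 = 17; bright display gives 49 − 12 = 37. Would deviate. ✗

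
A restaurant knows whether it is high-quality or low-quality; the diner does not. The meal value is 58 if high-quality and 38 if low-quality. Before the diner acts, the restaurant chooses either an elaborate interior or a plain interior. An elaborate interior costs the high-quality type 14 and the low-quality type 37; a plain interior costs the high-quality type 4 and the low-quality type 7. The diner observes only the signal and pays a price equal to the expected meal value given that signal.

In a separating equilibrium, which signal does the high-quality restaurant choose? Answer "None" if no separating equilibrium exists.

elaborate interior

Try high-quality → elaborate interior, low-quality → plain interior:
  If types separate, elaborate interior earns payment 58 and plain interior earns 38.
  High-quality: elaborate interior gives 58 − 14 = 44; plain interior gives 38 − 4 = 34. No deviation. ✓
  Low-quality: plain interior gives 38 − 7 = 31; elaborate interior gives 58 − 37 = 21. No deviation. ✓
Both hold — the high-quality type sends elaborate interior.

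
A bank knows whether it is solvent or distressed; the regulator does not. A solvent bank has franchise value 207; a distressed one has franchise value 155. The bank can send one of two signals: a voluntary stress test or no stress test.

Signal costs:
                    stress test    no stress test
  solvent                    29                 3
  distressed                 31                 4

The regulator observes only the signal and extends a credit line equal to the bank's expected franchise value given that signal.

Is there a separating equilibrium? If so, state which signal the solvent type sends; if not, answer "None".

None

Try solvent → stress test, distressed → no stress test:
  If types separate, stress test earns payment 207 and no stress test earns 155.
  Solvent: stress test gives 207 − 29 = 178; no stress test gives 155 − 3 = 152. No deviation. ✓
  Distressed: no stress test gives 155 − 4 = 151; stress test gives 207 − 31 = 176. Would deviate. ✗
Try solvent → no stress test, distressed → stress test:
  If types separate, no stress test earns payment 207 and stress test earns 155.
  Solvent: no stress test gives 207 − 3 = 204; stress test gives 155 − 29 = 126. No deviation. ✓
  Distressed: stress test gives 155 − 31 = 124; no stress test gives 207 − 4 = 203. Would deviate. ✗
Neither assignment is incentive-compatible.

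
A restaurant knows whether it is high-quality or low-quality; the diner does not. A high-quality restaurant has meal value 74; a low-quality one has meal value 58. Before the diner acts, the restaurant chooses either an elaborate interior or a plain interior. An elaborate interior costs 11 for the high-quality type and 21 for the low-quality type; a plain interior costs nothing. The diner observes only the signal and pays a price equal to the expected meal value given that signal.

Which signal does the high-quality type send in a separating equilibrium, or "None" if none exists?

elaborate interior

Try high-quality → elaborate interior, low-quality → plain interior:
  If types separate, elaborate interior earns payment 74 and plain interior earns 58.
  High-quality: elaborate interior gives 74 − 11 = 63; plain interior gives 58 − 0 = 58. No deviation. ✓
  Low-quality: plain interior gives 58 − 0 = 58; elaborate interior gives 74 − 21 = 53. No deviation. ✓
Both hold — the high-quality type sends elaborate interior.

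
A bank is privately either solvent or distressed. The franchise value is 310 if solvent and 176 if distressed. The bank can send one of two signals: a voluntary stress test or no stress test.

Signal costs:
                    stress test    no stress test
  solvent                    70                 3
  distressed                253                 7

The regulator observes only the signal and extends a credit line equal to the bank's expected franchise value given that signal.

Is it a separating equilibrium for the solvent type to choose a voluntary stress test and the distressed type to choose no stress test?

Yes

Under separation the regulator infers type exactly: stress test → solvent (pays 310), no stress test → distressed (pays 176).
Solvent: stress test gives 310 − 70 = 240; no stress test gives 176 − 3 = 173. No deviation. ✓
Distressed: no stress test gives 176 − 7 = 169; stress test gives 310 − 253 = 57. No deviation. ✓
Neither type gains from mimicking the other.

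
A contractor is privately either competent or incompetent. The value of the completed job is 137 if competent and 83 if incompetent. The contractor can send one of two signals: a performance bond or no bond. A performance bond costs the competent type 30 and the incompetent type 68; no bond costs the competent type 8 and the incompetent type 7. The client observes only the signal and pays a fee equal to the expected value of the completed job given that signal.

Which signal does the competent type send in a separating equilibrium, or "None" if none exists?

Try competent → bond, incompetent → no bond:
  If types separate, bond earns payment 137 and no bond earns 83.
  Competent: bond gives 137 − 30 = 107; no bond gives 83 − 8 = 75. No deviation. ✓
  Incompetent: no bond gives 83 − 7 = 76; bond gives 137 − 68 = 69. No deviation. ✓
Both hold — the competent type sends bond.

bond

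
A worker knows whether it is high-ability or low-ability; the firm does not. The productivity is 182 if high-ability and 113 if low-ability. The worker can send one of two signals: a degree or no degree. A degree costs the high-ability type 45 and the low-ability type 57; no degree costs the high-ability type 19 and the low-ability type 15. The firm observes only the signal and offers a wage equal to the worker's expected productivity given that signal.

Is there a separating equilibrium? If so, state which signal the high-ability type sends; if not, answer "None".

Try high-ability → degree, low-ability → no degree:
  If types separate, degree earns payment 182 and no degree earns 113.
  High-ability: degree gives 182 − 45 = 137; no degree gives 113 − 19 = 94. No deviation. ✓
  Low-ability: no degree gives 113 − 15 = 98; degree gives 182 − 57 = 125. Would deviate. ✗
Try high-ability → no degree, low-ability → degree:
  If types separate, no degree earns payment 182 and degree earns 113.
  High-ability: no degree gives 182 − 19 = 163; degree gives 113 − 45 = 68. No deviation. ✓
  Low-ability: degree gives 113 − 57 = 56; no degree gives 182 − 15 = 167. Would deviate. ✗
Neither assignment is incentive-compatible.

None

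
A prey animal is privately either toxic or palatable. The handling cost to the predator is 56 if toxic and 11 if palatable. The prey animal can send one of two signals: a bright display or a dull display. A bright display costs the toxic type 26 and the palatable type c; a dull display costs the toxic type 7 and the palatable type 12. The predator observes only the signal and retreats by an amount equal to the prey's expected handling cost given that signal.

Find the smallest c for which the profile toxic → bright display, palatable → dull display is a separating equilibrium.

57

Under separation: bright display → toxic (pays 56); dull display → palatable (pays 11).
Toxic: 56 − 26 = 30 ≥ 11 − 7 = 4. Holds regardless of c. ✓
Palatable: 11 − 12 ≥ 56 − c, so c ≥ 56 − -1 = 57.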